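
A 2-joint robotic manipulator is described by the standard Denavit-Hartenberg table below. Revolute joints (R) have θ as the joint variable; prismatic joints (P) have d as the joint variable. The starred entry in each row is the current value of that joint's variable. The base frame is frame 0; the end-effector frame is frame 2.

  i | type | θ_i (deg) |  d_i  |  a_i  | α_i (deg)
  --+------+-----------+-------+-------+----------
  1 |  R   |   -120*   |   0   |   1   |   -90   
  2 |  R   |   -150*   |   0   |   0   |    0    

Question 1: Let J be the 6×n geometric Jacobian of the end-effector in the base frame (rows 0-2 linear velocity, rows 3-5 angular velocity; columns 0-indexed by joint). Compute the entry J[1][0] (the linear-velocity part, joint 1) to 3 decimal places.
axis z_0 = ẑ; lever o_n−o_0 = (-0.5000,-0.8660,0.0000)
cross product → J_v[:, 0] = (0.8660,-0.5000,0.0000)
J_ω[:, 0] = z_0
entry J[1][0] = -0.5000

-0.500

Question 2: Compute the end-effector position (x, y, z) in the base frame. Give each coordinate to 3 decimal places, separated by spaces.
after link 1: o_1 = (-0.5000, -0.8660, 0.0000)
after link 2: o_2 = (-0.5000, -0.8660, 0.0000)

-0.500 -0.866 0.000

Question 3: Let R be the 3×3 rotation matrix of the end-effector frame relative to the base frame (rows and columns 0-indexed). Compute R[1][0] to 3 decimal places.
0.750

End-effector x-axis (col 0 of R) = (0.4330,0.7500,0.5000)
R[1][0] = 0.7500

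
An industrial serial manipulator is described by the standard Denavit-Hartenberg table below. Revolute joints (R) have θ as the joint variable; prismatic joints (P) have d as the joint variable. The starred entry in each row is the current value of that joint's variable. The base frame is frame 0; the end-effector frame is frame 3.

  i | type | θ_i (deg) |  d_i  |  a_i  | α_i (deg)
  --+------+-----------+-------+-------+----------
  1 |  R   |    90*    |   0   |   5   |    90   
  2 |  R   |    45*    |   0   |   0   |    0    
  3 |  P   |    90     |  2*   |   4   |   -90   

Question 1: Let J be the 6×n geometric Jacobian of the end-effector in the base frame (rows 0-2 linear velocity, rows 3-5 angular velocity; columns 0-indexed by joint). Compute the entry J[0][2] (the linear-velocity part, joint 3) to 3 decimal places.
1.000

prismatic axis z_2 = (1.0000,-0.0000,0.0000)
J_v[:, 2] = z_2; J_ω[:, 2] = (0,0,0)
entry J[0][2] = 1.0000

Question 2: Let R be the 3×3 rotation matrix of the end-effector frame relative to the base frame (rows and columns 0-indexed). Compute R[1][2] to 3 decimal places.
-0.707

End-effector z-axis (col 2 of R) = (0.0000,-0.7071,-0.7071)
R[1][2] = -0.7071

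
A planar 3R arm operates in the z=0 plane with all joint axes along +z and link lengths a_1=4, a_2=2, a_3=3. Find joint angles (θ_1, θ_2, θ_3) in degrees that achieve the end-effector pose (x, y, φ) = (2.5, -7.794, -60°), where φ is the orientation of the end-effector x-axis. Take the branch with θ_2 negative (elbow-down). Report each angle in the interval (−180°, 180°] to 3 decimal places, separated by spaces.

-59.997 -60.010 60.007

wrist centre = target − a_3·(cos φ, sin φ) = (1.0000, -5.1959)
cos θ_2 = (27.9976−4²−2²)/(2·4·2) = 0.4999; θ_2 = -60.0098° (elbow-down)
β = atan2(-5.1959,1.0000) = -79.1061°; ψ = atan2(-1.7322,4.9997) = -19.1094°
θ_1 = β − ψ = -59.9967°
θ_3 = φ − θ_1 − θ_2 = 60.0065° (wrapped to (-180°,180°])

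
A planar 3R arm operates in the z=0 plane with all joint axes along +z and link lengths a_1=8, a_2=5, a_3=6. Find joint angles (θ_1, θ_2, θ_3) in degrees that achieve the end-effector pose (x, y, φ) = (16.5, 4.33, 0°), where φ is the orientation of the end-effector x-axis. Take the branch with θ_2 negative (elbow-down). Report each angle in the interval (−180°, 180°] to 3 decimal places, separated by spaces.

44.822 -60.001 15.179

wrist centre = target − a_3·(cos φ, sin φ) = (10.5000, 4.3300)
cos θ_2 = (128.9989−8²−5²)/(2·8·5) = 0.5000; θ_2 = -60.0009° (elbow-down)
β = atan2(4.3300,10.5000) = 22.4103°; ψ = atan2(-4.3302,10.4999) = -22.4112°
θ_1 = β − ψ = 44.8215°
θ_3 = φ − θ_1 − θ_2 = 15.1794° (wrapped to (-180°,180°])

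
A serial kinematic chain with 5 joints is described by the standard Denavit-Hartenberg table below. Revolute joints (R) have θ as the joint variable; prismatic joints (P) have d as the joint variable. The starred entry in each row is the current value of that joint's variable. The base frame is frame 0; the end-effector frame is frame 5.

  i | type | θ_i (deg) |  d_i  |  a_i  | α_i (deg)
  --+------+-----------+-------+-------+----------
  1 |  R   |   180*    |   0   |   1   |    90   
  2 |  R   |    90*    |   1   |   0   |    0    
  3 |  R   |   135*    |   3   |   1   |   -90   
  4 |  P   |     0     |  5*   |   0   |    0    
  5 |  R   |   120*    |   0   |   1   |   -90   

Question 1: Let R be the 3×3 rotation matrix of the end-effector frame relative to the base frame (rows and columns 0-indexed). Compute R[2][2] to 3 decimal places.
0.612

End-effector z-axis (col 2 of R) = (-0.6124,0.5000,0.6124)
R[2][2] = 0.6124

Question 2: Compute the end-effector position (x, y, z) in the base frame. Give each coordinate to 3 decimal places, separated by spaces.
after link 1: o_1 = (-1.0000, 0.0000, 0.0000)
after link 2: o_2 = (-1.0000, 1.0000, 0.0000)
after link 3: o_3 = (-0.2929, 4.0000, -0.7071)
after link 4: o_4 = (-3.8284, 4.0000, -4.2426)
after link 5: o_5 = (-4.1820, 3.1340, -3.8891)

-4.182 3.134 -3.889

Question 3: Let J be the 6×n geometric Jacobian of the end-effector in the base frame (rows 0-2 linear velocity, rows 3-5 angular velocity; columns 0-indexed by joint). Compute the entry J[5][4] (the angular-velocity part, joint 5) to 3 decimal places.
-0.707

axis z_4 = (-0.7071,0.0000,-0.7071); lever o_n−o_4 = (-0.3536,-0.8660,0.3536)
cross product → J_v[:, 4] = (-0.6124,0.5000,0.6124)
J_ω[:, 4] = z_4
entry J[5][4] = -0.7071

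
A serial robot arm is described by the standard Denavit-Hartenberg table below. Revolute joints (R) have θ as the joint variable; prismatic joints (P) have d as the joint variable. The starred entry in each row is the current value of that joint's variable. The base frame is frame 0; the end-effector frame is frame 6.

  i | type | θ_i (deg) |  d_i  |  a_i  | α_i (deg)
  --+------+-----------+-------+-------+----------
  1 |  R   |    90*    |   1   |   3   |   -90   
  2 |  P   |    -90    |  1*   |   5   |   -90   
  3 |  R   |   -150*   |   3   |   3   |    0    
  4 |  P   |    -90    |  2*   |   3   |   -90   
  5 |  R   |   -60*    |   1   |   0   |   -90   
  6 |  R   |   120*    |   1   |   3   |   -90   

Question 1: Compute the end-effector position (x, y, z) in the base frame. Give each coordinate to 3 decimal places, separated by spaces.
0.998 6.201 3.228

after link 1: o_1 = (0.0000, 3.0000, 1.0000)
after link 2: o_2 = (-1.0000, 3.0000, 6.0000)
after link 3: o_3 = (-2.5000, 6.0000, 3.4019)
after link 4: o_4 = (0.0981, 8.0000, 1.9019)
after link 5: o_5 = (-0.4019, 8.0000, 1.0359)
after link 6: o_6 = (0.9976, 6.2010, 3.2279)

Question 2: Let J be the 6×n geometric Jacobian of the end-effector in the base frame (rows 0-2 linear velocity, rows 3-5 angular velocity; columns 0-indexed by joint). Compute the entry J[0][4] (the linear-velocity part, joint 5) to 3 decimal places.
axis z_4 = (-0.5000,0.0000,-0.8660); lever o_n−o_4 = (0.8995,-1.7990,1.3260)
cross product → J_v[:, 4] = (-1.5580,-0.1160,0.8995)
J_ω[:, 4] = z_4
entry J[0][4] = -1.5580

-1.558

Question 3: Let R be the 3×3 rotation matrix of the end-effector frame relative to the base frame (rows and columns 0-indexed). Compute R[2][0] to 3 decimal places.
0.875

End-effector x-axis (col 0 of R) = (0.2165,-0.4330,0.8750)
R[2][0] = 0.8750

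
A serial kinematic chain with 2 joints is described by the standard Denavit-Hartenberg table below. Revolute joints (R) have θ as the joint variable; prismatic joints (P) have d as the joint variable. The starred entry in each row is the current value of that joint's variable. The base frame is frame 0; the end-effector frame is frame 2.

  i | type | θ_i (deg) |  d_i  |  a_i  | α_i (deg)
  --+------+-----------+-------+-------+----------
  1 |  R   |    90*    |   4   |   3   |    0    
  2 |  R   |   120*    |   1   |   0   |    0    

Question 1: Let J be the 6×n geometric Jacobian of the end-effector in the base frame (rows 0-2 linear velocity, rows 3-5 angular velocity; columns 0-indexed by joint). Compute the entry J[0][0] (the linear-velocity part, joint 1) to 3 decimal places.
-3.000

axis z_0 = ẑ; lever o_n−o_0 = (0.0000,3.0000,5.0000)
cross product → J_v[:, 0] = (-3.0000,0.0000,0.0000)
J_ω[:, 0] = z_0
entry J[0][0] = -3.0000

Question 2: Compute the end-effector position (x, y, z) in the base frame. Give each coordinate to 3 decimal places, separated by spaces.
after link 1: o_1 = (0.0000, 3.0000, 4.0000)
after link 2: o_2 = (0.0000, 3.0000, 5.0000)

0.000 3.000 5.000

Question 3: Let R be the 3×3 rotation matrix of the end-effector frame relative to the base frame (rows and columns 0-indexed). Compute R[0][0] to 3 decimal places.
End-effector x-axis (col 0 of R) = (-0.8660,-0.5000,0.0000)
R[0][0] = -0.8660

-0.866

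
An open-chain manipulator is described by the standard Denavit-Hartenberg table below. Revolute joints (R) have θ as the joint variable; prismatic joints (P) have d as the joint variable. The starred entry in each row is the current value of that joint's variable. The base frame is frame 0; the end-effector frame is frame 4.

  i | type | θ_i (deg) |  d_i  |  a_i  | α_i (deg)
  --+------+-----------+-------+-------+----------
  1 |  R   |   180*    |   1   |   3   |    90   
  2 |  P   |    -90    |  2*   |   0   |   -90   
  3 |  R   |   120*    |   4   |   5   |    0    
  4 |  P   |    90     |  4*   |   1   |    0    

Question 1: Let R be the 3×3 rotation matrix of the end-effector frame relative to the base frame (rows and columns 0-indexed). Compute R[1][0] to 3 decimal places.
End-effector x-axis (col 0 of R) = (0.0000,0.5000,0.8660)
R[1][0] = 0.5000

0.500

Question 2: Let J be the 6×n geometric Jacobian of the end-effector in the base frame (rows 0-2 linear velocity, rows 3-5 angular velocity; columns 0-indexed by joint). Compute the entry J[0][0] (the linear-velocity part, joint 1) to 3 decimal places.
1.830

axis z_0 = ẑ; lever o_n−o_0 = (-11.0000,-1.8301,4.3660)
cross product → J_v[:, 0] = (1.8301,-11.0000,0.0000)
J_ω[:, 0] = z_0
entry J[0][0] = 1.8301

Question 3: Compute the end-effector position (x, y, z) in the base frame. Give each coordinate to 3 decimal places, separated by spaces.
-11.000 -1.830 4.366

after link 1: o_1 = (-3.0000, 0.0000, 1.0000)
after link 2: o_2 = (-3.0000, 2.0000, 1.0000)
after link 3: o_3 = (-7.0000, -2.3301, 3.5000)
after link 4: o_4 = (-11.0000, -1.8301, 4.3660)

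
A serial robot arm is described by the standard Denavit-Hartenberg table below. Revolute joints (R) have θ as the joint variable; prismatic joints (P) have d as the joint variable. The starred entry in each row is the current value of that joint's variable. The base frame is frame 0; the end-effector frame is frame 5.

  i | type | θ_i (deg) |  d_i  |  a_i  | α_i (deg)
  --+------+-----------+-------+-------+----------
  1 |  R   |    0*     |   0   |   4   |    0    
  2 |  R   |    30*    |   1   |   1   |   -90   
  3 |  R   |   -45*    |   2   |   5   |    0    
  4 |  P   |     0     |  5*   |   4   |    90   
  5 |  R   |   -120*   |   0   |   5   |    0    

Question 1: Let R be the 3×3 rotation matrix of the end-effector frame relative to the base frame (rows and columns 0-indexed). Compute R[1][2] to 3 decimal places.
End-effector z-axis (col 2 of R) = (-0.6124,-0.3536,0.7071)
R[1][2] = -0.3536

-0.354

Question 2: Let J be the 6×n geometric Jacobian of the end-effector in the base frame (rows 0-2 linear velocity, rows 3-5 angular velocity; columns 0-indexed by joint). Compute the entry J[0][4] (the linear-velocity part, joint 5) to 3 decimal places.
3.902

axis z_4 = (-0.6124,-0.3536,0.7071); lever o_n−o_4 = (0.6341,-4.6339,-1.7678)
cross product → J_v[:, 4] = (3.9017,-0.6341,3.0619)
J_ω[:, 4] = z_4
entry J[0][4] = 3.9017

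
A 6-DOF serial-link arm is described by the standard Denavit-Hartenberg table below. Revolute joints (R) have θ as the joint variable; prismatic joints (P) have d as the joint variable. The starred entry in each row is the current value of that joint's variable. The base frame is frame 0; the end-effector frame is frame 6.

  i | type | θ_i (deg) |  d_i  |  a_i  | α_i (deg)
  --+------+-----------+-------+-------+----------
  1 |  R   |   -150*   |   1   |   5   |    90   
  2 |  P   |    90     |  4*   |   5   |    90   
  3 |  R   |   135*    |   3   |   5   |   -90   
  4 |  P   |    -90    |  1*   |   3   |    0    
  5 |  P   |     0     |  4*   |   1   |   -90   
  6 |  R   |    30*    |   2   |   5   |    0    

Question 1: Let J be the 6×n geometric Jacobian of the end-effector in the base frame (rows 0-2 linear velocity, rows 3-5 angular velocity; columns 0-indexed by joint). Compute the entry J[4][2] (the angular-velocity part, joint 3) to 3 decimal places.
axis z_2 = (-0.8660,-0.5000,-0.0000); lever o_n−o_2 = (-11.4032,-2.9094,-6.7175)
cross product → J_v[:, 2] = (3.3588,-5.8175,-3.1820)
J_ω[:, 2] = z_2
entry J[4][2] = -0.5000

-0.500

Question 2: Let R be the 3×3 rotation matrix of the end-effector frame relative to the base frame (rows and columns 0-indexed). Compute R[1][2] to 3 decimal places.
End-effector z-axis (col 2 of R) = (-0.3536,0.6124,-0.7071)
R[1][2] = 0.6124

0.612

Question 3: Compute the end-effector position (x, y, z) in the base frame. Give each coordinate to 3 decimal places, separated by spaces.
after link 1: o_1 = (-4.3301, -2.5000, 1.0000)
after link 2: o_2 = (-6.3301, 0.9641, 6.0000)
after link 3: o_3 = (-10.6960, 2.5260, 2.4645)
after link 4: o_4 = (-12.9405, 0.4136, 1.7574)
after link 5: o_5 = (-12.3923, -2.5359, -1.0711)
after link 6: o_6 = (-17.7333, -1.9453, -0.7175)

-17.733 -1.945 -0.718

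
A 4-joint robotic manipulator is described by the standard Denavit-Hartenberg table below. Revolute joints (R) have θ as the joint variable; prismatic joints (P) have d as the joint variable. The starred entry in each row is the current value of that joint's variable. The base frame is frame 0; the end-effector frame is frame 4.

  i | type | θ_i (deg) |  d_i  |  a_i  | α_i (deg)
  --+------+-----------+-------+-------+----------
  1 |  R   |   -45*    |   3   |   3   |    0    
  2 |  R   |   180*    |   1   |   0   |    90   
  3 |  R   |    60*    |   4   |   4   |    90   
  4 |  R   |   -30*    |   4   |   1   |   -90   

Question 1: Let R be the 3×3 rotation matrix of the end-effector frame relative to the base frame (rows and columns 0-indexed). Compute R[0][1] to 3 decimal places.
0.612

End-effector y-axis (col 1 of R) = (0.6124,-0.6124,0.5000)
R[0][1] = 0.6124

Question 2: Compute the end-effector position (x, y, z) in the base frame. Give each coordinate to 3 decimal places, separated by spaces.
after link 1: o_1 = (2.1213, -2.1213, 3.0000)
after link 2: o_2 = (2.1213, -2.1213, 4.0000)
after link 3: o_3 = (3.5355, 2.1213, 7.4641)
after link 4: o_4 = (0.4263, 4.5234, 6.2141)

0.426 4.523 6.214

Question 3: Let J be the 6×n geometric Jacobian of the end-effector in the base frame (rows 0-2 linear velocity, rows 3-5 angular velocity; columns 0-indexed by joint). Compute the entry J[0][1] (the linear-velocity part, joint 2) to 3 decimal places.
axis z_1 = (0.0000,0.0000,1.0000); lever o_n−o_1 = (-1.6950,6.6448,3.2141)
cross product → J_v[:, 1] = (-6.6448,-1.6950,0.0000)
J_ω[:, 1] = z_1
entry J[0][1] = -6.6448

-6.645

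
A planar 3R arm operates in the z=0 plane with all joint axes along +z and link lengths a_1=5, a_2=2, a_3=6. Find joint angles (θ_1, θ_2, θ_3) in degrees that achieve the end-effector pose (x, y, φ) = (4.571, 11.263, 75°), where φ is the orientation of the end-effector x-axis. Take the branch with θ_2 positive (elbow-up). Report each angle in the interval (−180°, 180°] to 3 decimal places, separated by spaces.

wrist centre = target − a_3·(cos φ, sin φ) = (3.0181, 5.4674)
cos θ_2 = (39.0018−5²−2²)/(2·5·2) = 0.5001; θ_2 = 59.9941° (elbow-up)
β = atan2(5.4674,3.0181) = 61.1009°; ψ = atan2(1.7319,6.0002) = 16.1007°
θ_1 = β − ψ = 45.0001°
θ_3 = φ − θ_1 − θ_2 = -29.9942° (wrapped to (-180°,180°])

45.000 59.994 -29.994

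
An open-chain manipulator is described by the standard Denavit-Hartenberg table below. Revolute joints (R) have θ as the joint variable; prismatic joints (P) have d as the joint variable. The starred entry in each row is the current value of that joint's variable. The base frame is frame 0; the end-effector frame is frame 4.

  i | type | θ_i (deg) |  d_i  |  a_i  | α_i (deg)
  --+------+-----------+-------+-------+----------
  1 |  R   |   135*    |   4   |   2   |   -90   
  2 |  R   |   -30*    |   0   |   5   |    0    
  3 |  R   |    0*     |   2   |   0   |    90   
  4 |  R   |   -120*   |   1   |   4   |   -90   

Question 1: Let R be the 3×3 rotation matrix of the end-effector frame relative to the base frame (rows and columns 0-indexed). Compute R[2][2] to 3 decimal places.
0.433

End-effector z-axis (col 2 of R) = (-0.1768,0.8839,0.4330)
R[2][2] = 0.4330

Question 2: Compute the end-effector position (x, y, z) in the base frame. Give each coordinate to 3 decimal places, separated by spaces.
after link 1: o_1 = (-1.4142, 1.4142, 4.0000)
after link 2: o_2 = (-4.4761, 4.4761, 6.5000)
after link 3: o_3 = (-5.8903, 3.0619, 6.5000)
after link 4: o_4 = (-1.8625, 3.9331, 6.3660)

-1.863 3.933 6.366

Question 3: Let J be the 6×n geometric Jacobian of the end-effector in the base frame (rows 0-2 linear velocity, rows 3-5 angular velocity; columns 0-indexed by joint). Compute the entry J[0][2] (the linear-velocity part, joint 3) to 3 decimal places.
0.095

axis z_2 = (-0.7071,-0.7071,0.0000); lever o_n−o_2 = (2.6136,-0.5430,-0.1340)
cross product → J_v[:, 2] = (0.0947,-0.0947,2.2321)
J_ω[:, 2] = z_2
entry J[0][2] = 0.0947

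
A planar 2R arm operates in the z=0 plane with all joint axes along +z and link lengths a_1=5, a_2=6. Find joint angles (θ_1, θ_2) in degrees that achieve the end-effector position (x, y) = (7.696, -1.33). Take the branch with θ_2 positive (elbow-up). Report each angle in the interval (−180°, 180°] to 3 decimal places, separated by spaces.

cos θ_2 = (60.9973−5²−6²)/(2·5·6) = -0.0000; θ_2 = 90.0026° (elbow-up)
β = atan2(-1.3300,7.6960) = -9.8048°; ψ = atan2(6.0000,4.9997) = 50.1959°
θ_1 = β − ψ = -60.0008°

-60.001 90.003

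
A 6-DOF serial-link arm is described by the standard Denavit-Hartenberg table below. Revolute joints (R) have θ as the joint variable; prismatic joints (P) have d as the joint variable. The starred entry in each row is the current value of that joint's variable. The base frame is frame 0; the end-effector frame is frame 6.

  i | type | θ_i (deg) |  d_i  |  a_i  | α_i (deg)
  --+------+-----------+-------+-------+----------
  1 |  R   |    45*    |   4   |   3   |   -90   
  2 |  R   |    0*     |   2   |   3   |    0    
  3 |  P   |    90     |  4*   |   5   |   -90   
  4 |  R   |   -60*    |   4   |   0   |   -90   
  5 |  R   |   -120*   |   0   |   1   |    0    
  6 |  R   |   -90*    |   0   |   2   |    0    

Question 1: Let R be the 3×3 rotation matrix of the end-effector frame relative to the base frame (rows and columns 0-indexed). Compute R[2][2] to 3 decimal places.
End-effector z-axis (col 2 of R) = (0.3536,-0.3536,-0.8660)
R[2][2] = -0.8660

-0.866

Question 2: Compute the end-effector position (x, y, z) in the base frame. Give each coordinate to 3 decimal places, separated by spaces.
-1.367 4.385 0.116

after link 1: o_1 = (2.1213, 2.1213, 4.0000)
after link 2: o_2 = (2.8284, 5.6569, 4.0000)
after link 3: o_3 = (0.0000, 8.4853, -1.0000)
after link 4: o_4 = (-2.8284, 5.6569, -1.0000)
after link 5: o_5 = (-3.1346, 4.7383, -0.7500)
after link 6: o_6 = (-1.3668, 4.3847, 0.1160)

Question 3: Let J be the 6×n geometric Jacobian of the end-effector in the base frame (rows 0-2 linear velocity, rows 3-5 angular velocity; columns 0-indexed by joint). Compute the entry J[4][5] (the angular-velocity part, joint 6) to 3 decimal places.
-0.354

axis z_5 = (0.3536,-0.3536,-0.8660); lever o_n−o_5 = (1.7678,-0.3536,0.8660)
cross product → J_v[:, 5] = (-0.6124,-1.8371,0.5000)
J_ω[:, 5] = z_5
entry J[4][5] = -0.3536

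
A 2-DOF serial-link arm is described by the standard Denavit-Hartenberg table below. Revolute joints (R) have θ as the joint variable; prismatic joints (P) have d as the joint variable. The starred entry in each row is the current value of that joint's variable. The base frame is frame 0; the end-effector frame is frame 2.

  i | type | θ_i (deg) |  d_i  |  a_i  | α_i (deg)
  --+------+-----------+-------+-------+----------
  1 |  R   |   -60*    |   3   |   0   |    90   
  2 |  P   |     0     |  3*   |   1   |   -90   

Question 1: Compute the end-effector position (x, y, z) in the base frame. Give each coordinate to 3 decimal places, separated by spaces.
after link 1: o_1 = (0.0000, 0.0000, 3.0000)
after link 2: o_2 = (-2.0981, -2.3660, 3.0000)

-2.098 -2.366 3.000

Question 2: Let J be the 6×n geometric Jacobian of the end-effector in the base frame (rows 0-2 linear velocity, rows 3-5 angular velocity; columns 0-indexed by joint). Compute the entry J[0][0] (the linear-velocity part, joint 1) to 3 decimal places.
axis z_0 = ẑ; lever o_n−o_0 = (-2.0981,-2.3660,3.0000)
cross product → J_v[:, 0] = (2.3660,-2.0981,0.0000)
J_ω[:, 0] = z_0
entry J[0][0] = 2.3660

2.366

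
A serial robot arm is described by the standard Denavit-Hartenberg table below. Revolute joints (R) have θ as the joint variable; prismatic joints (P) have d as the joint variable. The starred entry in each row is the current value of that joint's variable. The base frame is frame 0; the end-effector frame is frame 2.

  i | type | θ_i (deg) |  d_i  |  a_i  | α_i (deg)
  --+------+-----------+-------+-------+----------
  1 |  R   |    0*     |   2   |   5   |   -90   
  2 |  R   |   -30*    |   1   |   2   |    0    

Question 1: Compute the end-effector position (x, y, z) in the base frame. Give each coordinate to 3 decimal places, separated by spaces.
after link 1: o_1 = (5.0000, 0.0000, 2.0000)
after link 2: o_2 = (6.7321, 1.0000, 3.0000)

6.732 1.000 3.000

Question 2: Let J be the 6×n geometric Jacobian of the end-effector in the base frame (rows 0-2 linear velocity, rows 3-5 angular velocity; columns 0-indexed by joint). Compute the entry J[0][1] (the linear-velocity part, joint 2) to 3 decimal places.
axis z_1 = (0.0000,1.0000,0.0000); lever o_n−o_1 = (1.7321,1.0000,1.0000)
cross product → J_v[:, 1] = (1.0000,0.0000,-1.7321)
J_ω[:, 1] = z_1
entry J[0][1] = 1.0000

1.000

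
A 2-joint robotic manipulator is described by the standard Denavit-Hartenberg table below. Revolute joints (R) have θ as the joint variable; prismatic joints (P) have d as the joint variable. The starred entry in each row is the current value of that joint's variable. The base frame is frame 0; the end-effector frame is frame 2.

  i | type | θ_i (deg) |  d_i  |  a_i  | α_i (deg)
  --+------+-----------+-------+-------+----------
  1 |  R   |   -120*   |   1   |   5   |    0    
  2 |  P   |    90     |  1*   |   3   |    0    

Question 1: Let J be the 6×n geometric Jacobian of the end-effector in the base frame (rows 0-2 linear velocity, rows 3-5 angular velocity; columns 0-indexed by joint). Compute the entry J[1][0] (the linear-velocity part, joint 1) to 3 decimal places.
0.098

axis z_0 = ẑ; lever o_n−o_0 = (0.0981,-5.8301,2.0000)
cross product → J_v[:, 0] = (5.8301,0.0981,-0.0000)
J_ω[:, 0] = z_0
entry J[1][0] = 0.0981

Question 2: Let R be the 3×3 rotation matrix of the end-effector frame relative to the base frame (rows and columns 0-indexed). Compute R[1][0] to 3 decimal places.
End-effector x-axis (col 0 of R) = (0.8660,-0.5000,0.0000)
R[1][0] = -0.5000

-0.500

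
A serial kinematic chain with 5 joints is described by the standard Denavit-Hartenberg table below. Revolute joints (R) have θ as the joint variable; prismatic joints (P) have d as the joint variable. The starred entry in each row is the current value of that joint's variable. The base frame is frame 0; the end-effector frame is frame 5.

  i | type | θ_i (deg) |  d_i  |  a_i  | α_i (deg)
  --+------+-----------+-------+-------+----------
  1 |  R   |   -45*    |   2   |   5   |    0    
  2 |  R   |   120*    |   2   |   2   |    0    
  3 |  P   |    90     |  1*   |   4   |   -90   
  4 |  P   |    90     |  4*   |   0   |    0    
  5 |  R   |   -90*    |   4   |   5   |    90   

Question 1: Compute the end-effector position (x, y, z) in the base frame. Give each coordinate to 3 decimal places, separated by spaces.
-6.711 -7.002 5.000

after link 1: o_1 = (3.5355, -3.5355, 2.0000)
after link 2: o_2 = (4.0532, -1.6037, 4.0000)
after link 3: o_3 = (0.1895, -0.5684, 5.0000)
after link 4: o_4 = (-0.8458, -4.4321, 5.0000)
after link 5: o_5 = (-6.7107, -7.0017, 5.0000)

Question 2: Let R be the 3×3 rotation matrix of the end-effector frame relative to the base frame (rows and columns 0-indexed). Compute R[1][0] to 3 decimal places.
End-effector x-axis (col 0 of R) = (-0.9659,0.2588,0.0000)
R[1][0] = 0.2588

0.259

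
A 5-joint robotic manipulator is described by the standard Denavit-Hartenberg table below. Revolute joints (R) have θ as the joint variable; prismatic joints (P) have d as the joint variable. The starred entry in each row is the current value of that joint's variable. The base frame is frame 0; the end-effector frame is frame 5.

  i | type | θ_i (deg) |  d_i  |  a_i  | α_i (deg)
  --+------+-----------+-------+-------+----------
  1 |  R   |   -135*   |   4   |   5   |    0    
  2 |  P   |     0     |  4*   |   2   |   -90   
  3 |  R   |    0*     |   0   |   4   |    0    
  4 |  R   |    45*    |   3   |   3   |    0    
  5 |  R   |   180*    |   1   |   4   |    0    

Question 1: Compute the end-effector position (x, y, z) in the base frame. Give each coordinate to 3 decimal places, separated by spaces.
-4.450 -10.107 8.707

after link 1: o_1 = (-3.5355, -3.5355, 4.0000)
after link 2: o_2 = (-4.9497, -4.9497, 8.0000)
after link 3: o_3 = (-7.7782, -7.7782, 8.0000)
after link 4: o_4 = (-7.1569, -11.3995, 5.8787)
after link 5: o_5 = (-4.4497, -10.1066, 8.7071)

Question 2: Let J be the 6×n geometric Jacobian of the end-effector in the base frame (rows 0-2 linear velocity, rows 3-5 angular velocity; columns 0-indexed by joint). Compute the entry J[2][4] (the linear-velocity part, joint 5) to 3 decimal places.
2.828

axis z_4 = (0.7071,-0.7071,0.0000); lever o_n−o_4 = (2.7071,1.2929,2.8284)
cross product → J_v[:, 4] = (-2.0000,-2.0000,2.8284)
J_ω[:, 4] = z_4
entry J[2][4] = 2.8284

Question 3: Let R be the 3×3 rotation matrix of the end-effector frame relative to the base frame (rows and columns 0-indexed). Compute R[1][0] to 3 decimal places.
End-effector x-axis (col 0 of R) = (0.5000,0.5000,0.7071)
R[1][0] = 0.5000

0.500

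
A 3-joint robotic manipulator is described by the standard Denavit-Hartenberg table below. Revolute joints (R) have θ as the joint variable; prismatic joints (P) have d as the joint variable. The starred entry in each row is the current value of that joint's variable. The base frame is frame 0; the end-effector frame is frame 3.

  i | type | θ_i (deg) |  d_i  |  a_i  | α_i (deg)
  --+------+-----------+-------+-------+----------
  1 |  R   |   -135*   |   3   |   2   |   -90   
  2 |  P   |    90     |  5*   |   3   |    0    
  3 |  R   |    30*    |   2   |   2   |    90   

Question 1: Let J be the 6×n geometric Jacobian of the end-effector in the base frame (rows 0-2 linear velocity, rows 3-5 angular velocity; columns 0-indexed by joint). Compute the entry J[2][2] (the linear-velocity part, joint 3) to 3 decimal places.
axis z_2 = (0.7071,-0.7071,0.0000); lever o_n−o_2 = (2.1213,-0.7071,-1.7321)
cross product → J_v[:, 2] = (1.2247,1.2247,1.0000)
J_ω[:, 2] = z_2
entry J[2][2] = 1.0000

1.000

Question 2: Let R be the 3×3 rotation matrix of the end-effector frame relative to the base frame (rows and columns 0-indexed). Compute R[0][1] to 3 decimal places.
0.707

End-effector y-axis (col 1 of R) = (0.7071,-0.7071,0.0000)
R[0][1] = 0.7071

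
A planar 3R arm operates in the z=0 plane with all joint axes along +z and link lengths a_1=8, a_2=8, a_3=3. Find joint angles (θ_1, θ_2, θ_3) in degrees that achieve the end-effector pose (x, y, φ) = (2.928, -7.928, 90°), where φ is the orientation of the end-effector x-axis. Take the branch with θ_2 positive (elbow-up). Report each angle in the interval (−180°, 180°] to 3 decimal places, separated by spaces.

wrist centre = target − a_3·(cos φ, sin φ) = (2.9280, -10.9280)
cos θ_2 = (127.9944−8²−8²)/(2·8·8) = -0.0000; θ_2 = 90.0025° (elbow-up)
β = atan2(-10.9280,2.9280) = -75.0007°; ψ = atan2(8.0000,7.9996) = 45.0013°
θ_1 = β − ψ = -120.0020°
θ_3 = φ − θ_1 − θ_2 = 119.9995° (wrapped to (-180°,180°])

-120.002 90.003 119.999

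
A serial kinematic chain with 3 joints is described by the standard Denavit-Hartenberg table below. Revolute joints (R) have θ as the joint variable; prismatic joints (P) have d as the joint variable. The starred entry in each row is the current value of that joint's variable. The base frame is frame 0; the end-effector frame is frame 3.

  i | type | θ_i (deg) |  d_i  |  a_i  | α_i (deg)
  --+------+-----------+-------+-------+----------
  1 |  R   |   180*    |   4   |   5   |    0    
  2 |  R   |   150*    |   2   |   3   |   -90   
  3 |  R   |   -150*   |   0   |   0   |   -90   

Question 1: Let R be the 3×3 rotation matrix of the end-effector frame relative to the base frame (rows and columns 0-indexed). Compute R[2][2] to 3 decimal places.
0.866

End-effector z-axis (col 2 of R) = (0.4330,-0.2500,0.8660)
R[2][2] = 0.8660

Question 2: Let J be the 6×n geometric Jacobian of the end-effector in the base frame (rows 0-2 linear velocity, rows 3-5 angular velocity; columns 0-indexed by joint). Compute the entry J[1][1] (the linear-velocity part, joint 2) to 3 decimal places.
axis z_1 = (0.0000,0.0000,1.0000); lever o_n−o_1 = (2.5981,-1.5000,2.0000)
cross product → J_v[:, 1] = (1.5000,2.5981,-0.0000)
J_ω[:, 1] = z_1
entry J[1][1] = 2.5981

2.598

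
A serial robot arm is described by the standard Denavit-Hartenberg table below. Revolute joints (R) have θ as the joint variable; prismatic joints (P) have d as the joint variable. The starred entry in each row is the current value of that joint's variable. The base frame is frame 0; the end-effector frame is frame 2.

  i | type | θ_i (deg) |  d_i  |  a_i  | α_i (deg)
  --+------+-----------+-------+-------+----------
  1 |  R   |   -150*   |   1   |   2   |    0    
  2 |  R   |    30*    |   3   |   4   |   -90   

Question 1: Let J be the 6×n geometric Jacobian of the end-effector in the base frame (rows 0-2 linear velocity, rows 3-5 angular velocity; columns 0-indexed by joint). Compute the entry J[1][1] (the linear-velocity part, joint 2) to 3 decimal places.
-2.000

axis z_1 = (0.0000,0.0000,1.0000); lever o_n−o_1 = (-2.0000,-3.4641,3.0000)
cross product → J_v[:, 1] = (3.4641,-2.0000,0.0000)
J_ω[:, 1] = z_1
entry J[1][1] = -2.0000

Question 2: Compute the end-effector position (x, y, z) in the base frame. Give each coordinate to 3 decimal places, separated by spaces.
-3.732 -4.464 4.000

after link 1: o_1 = (-1.7321, -1.0000, 1.0000)
after link 2: o_2 = (-3.7321, -4.4641, 4.0000)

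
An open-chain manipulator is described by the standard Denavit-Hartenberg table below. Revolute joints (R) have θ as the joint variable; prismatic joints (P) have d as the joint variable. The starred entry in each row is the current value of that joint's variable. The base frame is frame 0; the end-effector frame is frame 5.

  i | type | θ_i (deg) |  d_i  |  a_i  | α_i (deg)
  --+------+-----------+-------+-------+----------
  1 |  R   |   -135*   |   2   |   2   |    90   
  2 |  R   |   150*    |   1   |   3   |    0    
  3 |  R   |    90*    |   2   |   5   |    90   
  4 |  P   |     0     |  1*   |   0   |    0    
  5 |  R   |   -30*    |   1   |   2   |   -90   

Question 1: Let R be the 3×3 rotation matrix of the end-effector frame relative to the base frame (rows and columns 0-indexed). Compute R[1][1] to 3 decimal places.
End-effector y-axis (col 1 of R) = (-0.6124,-0.6124,-0.5000)
R[1][1] = -0.6124

-0.612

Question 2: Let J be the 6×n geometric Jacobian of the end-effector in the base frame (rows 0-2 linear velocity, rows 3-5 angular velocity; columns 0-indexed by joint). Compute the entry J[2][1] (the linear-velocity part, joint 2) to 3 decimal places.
-7.696

axis z_1 = (-0.7071,0.7071,0.0000); lever o_n−o_1 = (4.0278,6.8562,-3.3301)
cross product → J_v[:, 1] = (-2.3548,-2.3548,-7.6962)
J_ω[:, 1] = z_1
entry J[2][1] = -7.6962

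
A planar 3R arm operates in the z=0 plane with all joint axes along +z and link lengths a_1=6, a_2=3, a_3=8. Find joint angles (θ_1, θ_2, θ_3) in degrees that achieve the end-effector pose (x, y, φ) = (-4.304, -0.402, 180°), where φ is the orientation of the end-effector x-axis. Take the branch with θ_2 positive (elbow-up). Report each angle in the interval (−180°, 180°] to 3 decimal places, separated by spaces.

wrist centre = target − a_3·(cos φ, sin φ) = (3.6960, -0.4020)
cos θ_2 = (13.8220−6²−3²)/(2·6·3) = -0.8661; θ_2 = 150.0034° (elbow-up)
β = atan2(-0.4020,3.6960) = -6.2074°; ψ = atan2(1.4998,3.4018) = 23.7924°
θ_1 = β − ψ = -29.9998°
θ_3 = φ − θ_1 − θ_2 = 59.9964° (wrapped to (-180°,180°])

-30.000 150.003 59.996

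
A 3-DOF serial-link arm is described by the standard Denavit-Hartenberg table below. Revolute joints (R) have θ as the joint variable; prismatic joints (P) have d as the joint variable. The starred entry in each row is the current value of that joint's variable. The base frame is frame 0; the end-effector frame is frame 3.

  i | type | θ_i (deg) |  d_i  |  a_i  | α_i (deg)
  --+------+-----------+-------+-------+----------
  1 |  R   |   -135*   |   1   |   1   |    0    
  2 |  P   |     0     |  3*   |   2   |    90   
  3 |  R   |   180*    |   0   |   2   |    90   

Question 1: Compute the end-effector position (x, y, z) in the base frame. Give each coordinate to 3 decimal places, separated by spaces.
-0.707 -0.707 4.000

after link 1: o_1 = (-0.7071, -0.7071, 1.0000)
after link 2: o_2 = (-2.1213, -2.1213, 4.0000)
after link 3: o_3 = (-0.7071, -0.7071, 4.0000)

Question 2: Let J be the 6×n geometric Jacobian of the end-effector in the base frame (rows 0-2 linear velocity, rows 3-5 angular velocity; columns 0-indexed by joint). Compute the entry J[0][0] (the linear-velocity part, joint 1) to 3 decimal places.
axis z_0 = ẑ; lever o_n−o_0 = (-0.7071,-0.7071,4.0000)
cross product → J_v[:, 0] = (0.7071,-0.7071,0.0000)
J_ω[:, 0] = z_0
entry J[0][0] = 0.7071

0.707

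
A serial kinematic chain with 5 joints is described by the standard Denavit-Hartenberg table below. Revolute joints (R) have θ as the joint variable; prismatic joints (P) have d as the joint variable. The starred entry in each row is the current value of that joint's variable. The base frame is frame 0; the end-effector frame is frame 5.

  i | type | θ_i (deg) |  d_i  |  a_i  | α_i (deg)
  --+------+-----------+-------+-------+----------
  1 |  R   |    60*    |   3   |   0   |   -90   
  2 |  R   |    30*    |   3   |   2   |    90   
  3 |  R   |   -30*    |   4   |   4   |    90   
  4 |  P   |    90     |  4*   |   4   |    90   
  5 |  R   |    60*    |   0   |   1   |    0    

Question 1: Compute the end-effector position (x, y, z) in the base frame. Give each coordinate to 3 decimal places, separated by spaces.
after link 1: o_1 = (0.0000, 0.0000, 3.0000)
after link 2: o_2 = (-1.7321, 3.0000, 2.0000)
after link 3: o_3 = (2.5000, 6.3301, 3.7321)
after link 4: o_4 = (5.6340, 4.8301, 8.1962)
after link 5: o_5 = (6.2210, 4.3469, 8.8457)

6.221 4.347 8.846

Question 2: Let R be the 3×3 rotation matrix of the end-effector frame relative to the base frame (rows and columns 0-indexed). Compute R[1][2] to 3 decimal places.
0.400

End-effector z-axis (col 2 of R) = (0.8080,0.3995,-0.4330)
R[1][2] = 0.3995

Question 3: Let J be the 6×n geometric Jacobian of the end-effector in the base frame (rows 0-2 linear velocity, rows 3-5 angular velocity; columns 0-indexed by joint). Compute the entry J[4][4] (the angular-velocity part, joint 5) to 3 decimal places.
0.400

axis z_4 = (0.8080,0.3995,-0.4330); lever o_n−o_4 = (0.5870,-0.4833,0.6495)
cross product → J_v[:, 4] = (0.0502,-0.7790,-0.6250)
J_ω[:, 4] = z_4
entry J[4][4] = 0.3995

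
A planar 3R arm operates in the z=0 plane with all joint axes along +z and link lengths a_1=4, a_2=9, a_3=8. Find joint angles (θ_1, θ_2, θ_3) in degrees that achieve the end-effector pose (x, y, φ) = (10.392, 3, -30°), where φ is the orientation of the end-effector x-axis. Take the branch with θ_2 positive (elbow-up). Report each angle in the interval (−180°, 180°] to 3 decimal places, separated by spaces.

wrist centre = target − a_3·(cos φ, sin φ) = (3.4638, 7.0000)
cos θ_2 = (60.9979−4²−9²)/(2·4·9) = -0.5000; θ_2 = 120.0019° (elbow-up)
β = atan2(7.0000,3.4638) = 63.6725°; ψ = atan2(7.7941,-0.5003) = 93.6725°
θ_1 = β − ψ = -30.0000°
θ_3 = φ − θ_1 − θ_2 = -120.0019° (wrapped to (-180°,180°])

-30.000 120.002 -120.002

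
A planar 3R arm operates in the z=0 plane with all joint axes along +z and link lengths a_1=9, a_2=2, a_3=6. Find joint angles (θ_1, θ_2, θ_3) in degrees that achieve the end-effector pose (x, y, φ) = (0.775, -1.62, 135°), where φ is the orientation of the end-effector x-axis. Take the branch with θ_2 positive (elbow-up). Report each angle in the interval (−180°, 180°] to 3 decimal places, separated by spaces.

-60.002 134.993 60.009

wrist centre = target − a_3·(cos φ, sin φ) = (5.0176, -5.8626)
cos θ_2 = (59.5473−9²−2²)/(2·9·2) = -0.7070; θ_2 = 134.9930° (elbow-up)
β = atan2(-5.8626,5.0176) = -49.4409°; ψ = atan2(1.4144,7.5860) = 10.5614°
θ_1 = β − ψ = -60.0023°
θ_3 = φ − θ_1 − θ_2 = 60.0093° (wrapped to (-180°,180°])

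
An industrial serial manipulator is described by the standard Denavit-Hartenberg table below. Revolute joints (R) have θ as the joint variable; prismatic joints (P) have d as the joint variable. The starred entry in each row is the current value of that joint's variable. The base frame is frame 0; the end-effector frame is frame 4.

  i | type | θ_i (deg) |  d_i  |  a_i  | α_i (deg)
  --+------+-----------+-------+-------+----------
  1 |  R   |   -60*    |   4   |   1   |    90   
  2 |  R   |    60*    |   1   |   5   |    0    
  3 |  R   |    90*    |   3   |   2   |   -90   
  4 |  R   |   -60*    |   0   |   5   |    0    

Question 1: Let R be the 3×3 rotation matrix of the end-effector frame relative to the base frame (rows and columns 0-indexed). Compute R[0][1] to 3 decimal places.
0.058

End-effector y-axis (col 1 of R) = (0.0580,0.8995,0.4330)
R[0][1] = 0.0580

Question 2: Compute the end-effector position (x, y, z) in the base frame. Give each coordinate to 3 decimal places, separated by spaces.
-7.413 -3.821 10.580

after link 1: o_1 = (0.5000, -0.8660, 4.0000)
after link 2: o_2 = (0.8840, -3.5311, 8.3301)
after link 3: o_3 = (-2.5801, -3.5311, 9.3301)
after link 4: o_4 = (-7.4127, -3.8212, 10.5801)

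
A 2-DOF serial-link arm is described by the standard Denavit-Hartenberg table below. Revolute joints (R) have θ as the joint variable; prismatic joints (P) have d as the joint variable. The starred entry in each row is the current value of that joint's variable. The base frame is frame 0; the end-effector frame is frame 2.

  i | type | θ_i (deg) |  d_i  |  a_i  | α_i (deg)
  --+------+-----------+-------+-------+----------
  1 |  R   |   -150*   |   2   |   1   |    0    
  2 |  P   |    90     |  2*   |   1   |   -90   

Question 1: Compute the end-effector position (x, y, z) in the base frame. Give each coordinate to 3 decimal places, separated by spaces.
-0.366 -1.366 4.000

after link 1: o_1 = (-0.8660, -0.5000, 2.0000)
after link 2: o_2 = (-0.3660, -1.3660, 4.0000)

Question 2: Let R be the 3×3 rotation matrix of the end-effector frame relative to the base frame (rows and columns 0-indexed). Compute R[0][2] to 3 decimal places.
End-effector z-axis (col 2 of R) = (0.8660,0.5000,0.0000)
R[0][2] = 0.8660

0.866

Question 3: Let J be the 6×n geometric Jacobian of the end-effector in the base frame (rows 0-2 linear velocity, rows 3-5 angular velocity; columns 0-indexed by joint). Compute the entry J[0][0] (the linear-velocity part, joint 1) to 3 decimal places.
axis z_0 = ẑ; lever o_n−o_0 = (-0.3660,-1.3660,4.0000)
cross product → J_v[:, 0] = (1.3660,-0.3660,0.0000)
J_ω[:, 0] = z_0
entry J[0][0] = 1.3660

1.366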